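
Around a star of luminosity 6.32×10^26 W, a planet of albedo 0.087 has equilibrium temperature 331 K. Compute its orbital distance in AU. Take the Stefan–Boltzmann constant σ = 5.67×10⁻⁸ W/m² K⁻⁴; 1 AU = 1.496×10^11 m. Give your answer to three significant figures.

The flux needed for this T is 4σT⁴/(1−0.087) = 2982 W/m².
Then d = [L/(4πS)]^(1/2) = 1.299×10^11 m, i.e. 0.8681 AU.

0.868 AU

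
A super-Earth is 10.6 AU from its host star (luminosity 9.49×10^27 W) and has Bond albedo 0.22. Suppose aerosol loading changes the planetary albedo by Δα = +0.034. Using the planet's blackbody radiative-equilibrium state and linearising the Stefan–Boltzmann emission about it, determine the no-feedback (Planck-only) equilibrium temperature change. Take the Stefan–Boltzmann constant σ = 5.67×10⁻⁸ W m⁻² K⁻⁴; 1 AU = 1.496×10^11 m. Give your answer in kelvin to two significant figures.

-2.0 K

Orbital distance: d = 10.6 AU = 1.586×10^12 m.
S = L/(4πd²) = 300.3 W m⁻².
Reference equilibrium: T_e = [S(1−α)/(4σ)]^(1/4) = 179.3 K.
The change in absorbed flux is Δ[S(1−α)/4] = −SΔα/4 = -2.553 W m⁻².
The Planck feedback parameter is 4σT_e³ = 1.307 W m⁻²/K.
ΔT₀ = ΔF/λ_P = -2.553/1.307 = -1.95 K.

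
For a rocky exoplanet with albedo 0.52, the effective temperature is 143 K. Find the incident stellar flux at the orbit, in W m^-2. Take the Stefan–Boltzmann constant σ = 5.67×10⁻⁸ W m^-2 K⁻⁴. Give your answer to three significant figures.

198 W m^-2

From S(1−α)/4 = σT⁴: S = 4σT⁴/(1−α).
σT⁴ = 5.67×10⁻⁸·(143)⁴ = 23.71 W m^-2.
S = 4·23.71/0.48 = 197.6 W m^-2.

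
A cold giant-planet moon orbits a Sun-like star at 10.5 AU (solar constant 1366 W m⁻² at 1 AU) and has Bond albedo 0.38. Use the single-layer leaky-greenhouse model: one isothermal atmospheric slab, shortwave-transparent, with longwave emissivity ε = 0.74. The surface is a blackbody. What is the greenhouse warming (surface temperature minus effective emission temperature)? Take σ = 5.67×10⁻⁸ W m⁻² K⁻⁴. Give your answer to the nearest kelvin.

Irradiance scales as 1/d², so S = 1366 W m⁻² × (1/10.5)² = 12.39 W m⁻².
At the top of the atmosphere, σT_e⁴ = S(1−α)/4 = 1.920 W m⁻², giving T_e = 76.29 K.
For a single slab of emissivity ε, T_s⁴ = 2T_e⁴/(2−ε); thus T_s = 76.29·(1.587)^(1/4) = 85.63 K.
Greenhouse warming: T_s − T_e = 9.341 K.

9 K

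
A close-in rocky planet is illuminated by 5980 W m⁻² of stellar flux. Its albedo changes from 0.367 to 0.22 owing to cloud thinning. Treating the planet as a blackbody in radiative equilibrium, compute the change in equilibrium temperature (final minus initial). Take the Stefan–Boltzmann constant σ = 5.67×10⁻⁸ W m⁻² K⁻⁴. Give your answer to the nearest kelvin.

With α = 0.367, T₁ = 359.4 K.
With α = 0.22, T₂ = 378.7 K.
ΔT = T₂ − T₁ = 19.26 K.

19 kelvin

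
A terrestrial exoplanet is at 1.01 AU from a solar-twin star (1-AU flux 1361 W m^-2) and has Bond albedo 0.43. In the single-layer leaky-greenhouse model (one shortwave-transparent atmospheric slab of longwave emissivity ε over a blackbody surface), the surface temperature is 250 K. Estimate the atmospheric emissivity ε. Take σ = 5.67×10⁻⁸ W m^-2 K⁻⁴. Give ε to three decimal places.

Flux at the orbit: S = 1361/(1.01)² = 1334 W m^-2.
First, T_e = [1334·(1−0.43)/(4σ)]^(1/4) = 240.6 K.
Inverting T_s⁴ = 2T_e⁴/(2−ε): (T_e/T_s)⁴ = 0.8584, so ε = 2(1 − 0.8584) = 0.2832.

0.283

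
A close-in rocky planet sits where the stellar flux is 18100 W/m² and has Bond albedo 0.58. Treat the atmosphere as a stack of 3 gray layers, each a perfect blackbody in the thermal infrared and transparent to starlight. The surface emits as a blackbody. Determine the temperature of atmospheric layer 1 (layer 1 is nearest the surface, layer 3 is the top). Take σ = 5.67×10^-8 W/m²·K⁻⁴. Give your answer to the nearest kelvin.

563 K

The effective emission temperature is T_e = [S(1−α)/(4σ)]^¼ = 427.9 K.
Each opaque layer satisfies 2T_j⁴ = T_{j−1}⁴ + T_{j+1}⁴, giving T_k⁴ = (N+1−k)T_e⁴.
T_1 = (3)^(1/4)·427.9 = 563.1 K.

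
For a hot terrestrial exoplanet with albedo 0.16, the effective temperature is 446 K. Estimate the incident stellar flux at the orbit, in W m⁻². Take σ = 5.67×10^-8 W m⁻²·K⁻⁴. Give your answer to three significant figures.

From S(1−α)/4 = σT⁴: S = 4σT⁴/(1−α).
σT⁴ = 5.67×10⁻⁸·(446)⁴ = 2243 W m⁻².
S = 4·2243/0.84 = 10680 W m⁻².

10700 W m⁻²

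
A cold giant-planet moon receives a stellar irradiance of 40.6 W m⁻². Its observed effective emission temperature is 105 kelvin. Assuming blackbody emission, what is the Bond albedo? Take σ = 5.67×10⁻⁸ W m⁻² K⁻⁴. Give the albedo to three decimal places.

0.321

From σT⁴ = S(1−α)/4 we invert for α: 1−α = 4σT⁴/S.
σT⁴ = 6.892 W m⁻², so 4σT⁴ = 27.57 W m⁻².
1−α = 27.57/40.60 = 0.6790, so α = 0.3210.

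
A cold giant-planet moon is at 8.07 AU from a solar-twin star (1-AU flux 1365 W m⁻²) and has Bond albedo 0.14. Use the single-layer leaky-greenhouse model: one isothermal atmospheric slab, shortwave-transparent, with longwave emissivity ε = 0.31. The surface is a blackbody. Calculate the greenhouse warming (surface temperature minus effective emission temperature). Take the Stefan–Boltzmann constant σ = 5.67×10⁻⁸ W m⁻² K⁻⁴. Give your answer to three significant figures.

4.06 K

Flux at the orbit: S = 1365/(8.07)² = 20.96 W m⁻².
Effective emission temperature (TOA balance): σT_e⁴ = S(1−α)/4 = 4.506 W m⁻² → T_e = 94.42 K.
Surface balance with a leaky layer gives σT_s⁴ = σT_e⁴·2/(2−ε), so T_s = T_e·[2/(2−0.31)]^(1/4) = 98.48 K.
T_s − T_e = 98.48 − 94.42 = 4.060 K.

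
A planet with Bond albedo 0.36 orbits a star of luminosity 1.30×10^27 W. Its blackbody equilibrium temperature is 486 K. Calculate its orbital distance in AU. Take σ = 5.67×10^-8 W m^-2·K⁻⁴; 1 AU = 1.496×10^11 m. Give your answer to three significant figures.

Required flux: S = 4σT⁴/(1−α) = 19770 W m^-2.
Then d = [L/(4πS)]^(1/2) = 7.234×10^10 m, i.e. 0.4835 AU.

0.484 AU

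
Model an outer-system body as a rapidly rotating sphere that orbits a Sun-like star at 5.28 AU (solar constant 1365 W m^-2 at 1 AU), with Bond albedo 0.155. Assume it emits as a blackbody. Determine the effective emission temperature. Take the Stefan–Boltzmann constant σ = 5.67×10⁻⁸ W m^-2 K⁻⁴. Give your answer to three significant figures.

116 K

Flux at the orbit: S = 1365/(5.28)² = 48.96 W m^-2.
The planet absorbs (1−α)S over its disc πR² and re-emits over 4πR², so the mean absorbed flux is (1−0.155)·48.96/4 = 10.34 W m^-2.
Set σT⁴ = 10.34 → T = (10.34/σ)^(1/4) = 116.2 K.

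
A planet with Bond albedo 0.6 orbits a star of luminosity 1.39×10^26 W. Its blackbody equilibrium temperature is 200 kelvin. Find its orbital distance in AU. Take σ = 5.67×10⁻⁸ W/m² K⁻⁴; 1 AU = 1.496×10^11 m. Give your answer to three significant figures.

Required flux: S = 4σT⁴/(1−α) = 907.2 W/m².
S = L/(4πd²) → d = √(L/4πS) = √(1.39×10^26/(4π·907.2)) = 1.104×10^11 m = 0.7381 AU.

0.738 AU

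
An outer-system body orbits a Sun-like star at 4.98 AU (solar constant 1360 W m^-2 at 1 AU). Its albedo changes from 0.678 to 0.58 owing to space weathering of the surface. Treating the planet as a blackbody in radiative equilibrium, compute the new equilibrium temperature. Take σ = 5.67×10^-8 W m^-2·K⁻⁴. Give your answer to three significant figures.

Flux at the orbit: S = 1360/(4.98)² = 54.84 W m^-2.
T₂ = [S(1−α₂)/(4σ)]^(1/4) = [54.84·0.42/(4σ)]^(1/4) = 100.4 K.

100 kelvin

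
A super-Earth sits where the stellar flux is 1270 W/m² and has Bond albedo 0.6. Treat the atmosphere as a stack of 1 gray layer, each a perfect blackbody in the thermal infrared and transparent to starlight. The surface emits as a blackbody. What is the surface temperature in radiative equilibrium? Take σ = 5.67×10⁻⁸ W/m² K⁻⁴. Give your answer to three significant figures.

259 K

OLR = S(1−α)/4 = 127.0 W/m²; the top layer radiates at T_e = 217.5 K.
For an N-layer opaque stack, T_s⁴ = (N+1)T_e⁴, hence T_s = (2)^(1/4)×217.5 K = 258.7 K.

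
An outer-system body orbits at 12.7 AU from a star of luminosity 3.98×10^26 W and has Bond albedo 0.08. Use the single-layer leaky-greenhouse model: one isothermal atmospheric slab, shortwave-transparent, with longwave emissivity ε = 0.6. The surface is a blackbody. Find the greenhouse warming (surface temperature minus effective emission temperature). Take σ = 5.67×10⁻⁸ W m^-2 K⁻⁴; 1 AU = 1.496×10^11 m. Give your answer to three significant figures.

7.20 K

d = 12.7 × 1.496×10^11 m = 1.900×10^12 m.
Spreading L over a sphere of radius d: S = 3.98×10^26/(4π·1.90×10^12²) = 8.774 W m^-2.
At the top of the atmosphere, σT_e⁴ = S(1−α)/4 = 2.018 W m^-2, giving T_e = 77.24 K.
The surface balance (absorbed SW + ε·downward IR = σT_s⁴) with T_a⁴ = T_s⁴/2 reduces to T_s = T_e·[2/(2−ε)]^¼ = 84.44 K.
The atmosphere warms the surface by 7.204 K.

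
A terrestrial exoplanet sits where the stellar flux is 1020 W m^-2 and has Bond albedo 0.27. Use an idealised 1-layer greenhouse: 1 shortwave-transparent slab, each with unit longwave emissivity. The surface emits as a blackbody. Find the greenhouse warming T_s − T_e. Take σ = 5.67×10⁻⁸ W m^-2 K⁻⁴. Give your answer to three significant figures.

45.3 K

The effective emission temperature is T_e = [S(1−α)/(4σ)]^¼ = 239.4 K.
T_s = (N+1)^(1/4)·T_e = 284.7 K.
Warming: T_s − T_e = 45.29 K.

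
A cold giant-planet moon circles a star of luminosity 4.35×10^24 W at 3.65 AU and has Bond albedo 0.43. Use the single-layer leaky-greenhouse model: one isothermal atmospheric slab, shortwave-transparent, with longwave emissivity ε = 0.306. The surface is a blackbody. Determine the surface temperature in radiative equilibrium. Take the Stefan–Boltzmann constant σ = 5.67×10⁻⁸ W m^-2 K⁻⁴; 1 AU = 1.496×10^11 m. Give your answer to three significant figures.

43.1 kelvin

Orbital distance: d = 3.65 AU = 5.460×10^11 m.
Flux at the orbit: S = L/(4πd²) = 4.35×10^24/(4π·(5.46×10^11)²) = 1.161 W m^-2.
The planet radiates to space at T_e = [S(1−α)/(4σ)]^(1/4) = 41.33 K.
Surface balance with a leaky layer gives σT_s⁴ = σT_e⁴·2/(2−ε), so T_s = T_e·[2/(2−0.306)]^(1/4) = 43.08 K.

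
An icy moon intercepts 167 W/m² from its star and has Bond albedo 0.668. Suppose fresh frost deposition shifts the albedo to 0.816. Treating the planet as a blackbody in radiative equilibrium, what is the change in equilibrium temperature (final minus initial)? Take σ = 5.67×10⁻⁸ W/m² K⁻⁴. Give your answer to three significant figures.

-17.2 K

With α = 0.668, T₁ = 125.0 K.
With α = 0.816, T₂ = 107.9 K.
ΔT = T₂ − T₁ = -17.15 K.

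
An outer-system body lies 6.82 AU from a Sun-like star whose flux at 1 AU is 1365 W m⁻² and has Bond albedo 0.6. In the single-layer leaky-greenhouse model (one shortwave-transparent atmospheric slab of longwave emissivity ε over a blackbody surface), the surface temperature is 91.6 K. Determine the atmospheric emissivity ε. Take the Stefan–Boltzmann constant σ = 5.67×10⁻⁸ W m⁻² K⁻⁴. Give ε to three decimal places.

By the inverse-square law, S = 1365/6.82² = 29.35 W m⁻².
Effective temperature: T_e = [S(1−α)/(4σ)]^(1/4) = 84.82 K.
Since (2−ε)/2 = (T_e/T_s)⁴ = 0.7352, ε = 0.5296.

0.530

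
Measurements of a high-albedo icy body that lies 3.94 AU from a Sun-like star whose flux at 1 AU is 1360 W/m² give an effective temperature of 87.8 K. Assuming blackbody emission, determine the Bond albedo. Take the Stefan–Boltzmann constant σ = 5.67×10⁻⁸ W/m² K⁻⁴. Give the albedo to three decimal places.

0.846

By the inverse-square law, S = 1360/3.94² = 87.61 W/m².
Energy balance: S(1−α)/4 = σT⁴, so 1−α = 4σT⁴/S.
σT⁴ = 3.369 W/m², so 4σT⁴ = 13.48 W/m².
1−α = 13.48/87.61 = 0.1538, so α = 0.8462.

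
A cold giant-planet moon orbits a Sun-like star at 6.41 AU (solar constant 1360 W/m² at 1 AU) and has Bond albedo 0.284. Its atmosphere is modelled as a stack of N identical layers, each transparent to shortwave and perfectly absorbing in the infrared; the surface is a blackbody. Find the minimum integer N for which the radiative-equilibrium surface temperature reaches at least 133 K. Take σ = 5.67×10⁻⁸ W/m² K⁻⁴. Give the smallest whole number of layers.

By the inverse-square law, S = 1360/6.41² = 33.10 W/m².
OLR = S(1−α)/4 = 5.925 W/m²; the top layer radiates at T_e = 101.1 K.
Since T_s⁴ = (N+1)T_e⁴, we need N ≥ (T_s/T_e)⁴ − 1 = 1.994.
So N ≥ 1.994; the smallest integer is N = 2.

2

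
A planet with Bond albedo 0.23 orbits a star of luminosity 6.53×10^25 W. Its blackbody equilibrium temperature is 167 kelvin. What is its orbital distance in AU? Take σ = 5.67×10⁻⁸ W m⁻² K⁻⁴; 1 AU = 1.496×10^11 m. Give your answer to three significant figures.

Energy balance gives S = 4σT⁴/(1−α) = 229.1 W m⁻².
S = L/(4πd²) → d = √(L/4πS) = √(6.53×10^25/(4π·229.1)) = 1.506×10^11 m = 1.007 AU.

1.01 AU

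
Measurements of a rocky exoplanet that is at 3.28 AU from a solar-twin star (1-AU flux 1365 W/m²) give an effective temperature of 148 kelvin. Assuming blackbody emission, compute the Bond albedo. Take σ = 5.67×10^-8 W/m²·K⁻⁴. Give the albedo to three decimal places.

0.142

By the inverse-square law, S = 1365/3.28² = 126.9 W/m².
Energy balance: S(1−α)/4 = σT⁴, so 1−α = 4σT⁴/S.
σT⁴ = 27.20 W/m², so 4σT⁴ = 108.8 W/m².
1−α = 108.8/126.9 = 0.8576, so α = 0.1424.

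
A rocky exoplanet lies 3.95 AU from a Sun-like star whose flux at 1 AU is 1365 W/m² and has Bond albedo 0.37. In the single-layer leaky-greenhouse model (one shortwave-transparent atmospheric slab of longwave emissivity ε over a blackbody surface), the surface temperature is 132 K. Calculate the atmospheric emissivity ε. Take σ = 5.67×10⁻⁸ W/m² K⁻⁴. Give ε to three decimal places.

0.399

Irradiance scales as 1/d², so S = 1365 W/m² × (1/3.95)² = 87.49 W/m².
Effective temperature: T_e = [S(1−α)/(4σ)]^(1/4) = 124.9 K.
Since (2−ε)/2 = (T_e/T_s)⁴ = 0.8005, ε = 0.3991.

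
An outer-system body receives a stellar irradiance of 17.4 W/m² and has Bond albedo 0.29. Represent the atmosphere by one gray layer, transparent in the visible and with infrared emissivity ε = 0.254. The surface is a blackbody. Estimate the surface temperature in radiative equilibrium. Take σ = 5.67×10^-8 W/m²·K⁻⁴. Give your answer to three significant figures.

At the top of the atmosphere, σT_e⁴ = S(1−α)/4 = 3.088 W/m², giving T_e = 85.91 K.
The surface balance (absorbed SW + ε·downward IR = σT_s⁴) with T_a⁴ = T_s⁴/2 reduces to T_s = T_e·[2/(2−ε)]^¼ = 88.88 K.

88.9 kelvin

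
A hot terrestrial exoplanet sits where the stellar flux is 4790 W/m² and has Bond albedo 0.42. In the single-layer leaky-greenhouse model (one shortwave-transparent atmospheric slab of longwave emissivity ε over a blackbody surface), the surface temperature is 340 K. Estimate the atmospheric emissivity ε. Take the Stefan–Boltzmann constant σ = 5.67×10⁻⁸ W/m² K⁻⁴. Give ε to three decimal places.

0.167

First, T_e = [4790·(1−0.42)/(4σ)]^(1/4) = 332.7 K.
Since (2−ε)/2 = (T_e/T_s)⁴ = 0.9167, ε = 0.1667.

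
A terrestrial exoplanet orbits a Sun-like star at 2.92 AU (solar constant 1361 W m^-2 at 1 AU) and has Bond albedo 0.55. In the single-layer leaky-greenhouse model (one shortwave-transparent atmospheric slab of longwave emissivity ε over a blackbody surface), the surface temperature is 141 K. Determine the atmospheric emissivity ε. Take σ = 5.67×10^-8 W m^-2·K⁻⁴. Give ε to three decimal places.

0.397

Flux at the orbit: S = 1361/(2.92)² = 159.6 W m^-2.
First, T_e = [159.6·(1−0.55)/(4σ)]^(1/4) = 133.4 K.
Since (2−ε)/2 = (T_e/T_s)⁴ = 0.8013, ε = 0.3974.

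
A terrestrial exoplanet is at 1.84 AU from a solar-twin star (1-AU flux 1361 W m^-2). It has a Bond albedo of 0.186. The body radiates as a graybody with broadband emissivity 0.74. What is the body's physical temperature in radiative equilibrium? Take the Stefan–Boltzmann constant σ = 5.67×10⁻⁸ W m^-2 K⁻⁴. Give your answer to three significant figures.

By the inverse-square law, S = 1361/1.84² = 402.0 W m^-2.
Averaging over the sphere, the absorbed flux is S(1−α)/4 = 81.81 W m^-2.
Equating to εσT⁴ with ε = 0.74: T = (81.81/0.74σ)^(1/4) = 210.1 K.

210 kelvin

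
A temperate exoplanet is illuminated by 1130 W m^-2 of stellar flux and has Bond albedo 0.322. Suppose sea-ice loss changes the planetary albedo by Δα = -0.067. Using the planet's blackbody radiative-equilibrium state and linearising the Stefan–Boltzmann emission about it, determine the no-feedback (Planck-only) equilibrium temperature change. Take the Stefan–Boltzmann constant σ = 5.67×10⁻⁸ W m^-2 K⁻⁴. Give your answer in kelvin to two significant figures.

6.0 kelvin

Reference equilibrium: T_e = [S(1−α)/(4σ)]^(1/4) = 241.1 K.
The change in absorbed flux is Δ[S(1−α)/4] = −SΔα/4 = 18.93 W m^-2.
Linearising σT⁴ gives d(σT⁴)/dT = 4σT_e³ = 3.178 W m^-2 per K.
Hence the no-feedback warming is ΔF/(4σT_e³) = 5.96 K.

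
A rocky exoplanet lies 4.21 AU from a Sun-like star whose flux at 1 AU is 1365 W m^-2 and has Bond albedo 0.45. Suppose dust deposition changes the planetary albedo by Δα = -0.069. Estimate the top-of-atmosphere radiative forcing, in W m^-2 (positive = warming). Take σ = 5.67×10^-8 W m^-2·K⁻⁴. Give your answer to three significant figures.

1.33 W m^-2

Flux at the orbit: S = 1365/(4.21)² = 77.01 W m^-2.
TOA radiative forcing: ΔF = −S·Δα/4 = −77.01·(-0.069)/4 = 1.328 W m^-2.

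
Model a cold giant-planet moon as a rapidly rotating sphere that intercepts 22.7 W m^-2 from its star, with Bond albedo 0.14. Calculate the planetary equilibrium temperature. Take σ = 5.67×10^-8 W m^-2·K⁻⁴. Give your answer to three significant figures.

Absorbed flux (global mean): S(1−α)/4 = 22.70·0.86/4 = 4.880 W m^-2.
Set σT⁴ = 4.880 → T = (4.880/σ)^(1/4) = 96.32 K.

96.3 K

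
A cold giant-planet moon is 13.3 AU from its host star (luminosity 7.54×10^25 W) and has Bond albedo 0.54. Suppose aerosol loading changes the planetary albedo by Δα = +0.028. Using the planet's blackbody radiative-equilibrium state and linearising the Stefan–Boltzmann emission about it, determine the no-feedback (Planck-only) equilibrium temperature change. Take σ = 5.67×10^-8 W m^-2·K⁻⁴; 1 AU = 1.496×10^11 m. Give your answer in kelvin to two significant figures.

-0.64 K

d = 13.3 × 1.496×10^11 m = 1.990×10^12 m.
S = L/(4πd²) = 1.516 W m^-2.
Reference equilibrium: T_e = [S(1−α)/(4σ)]^(1/4) = 41.87 K.
ΔF = −(S/4)Δα = −(1.516/4)×(+0.028) = -0.01061 W m^-2.
Planck response: λ_P = 4σT_e³ = 4·5.67×10⁻⁸·(41.87)³ = 0.01665 W m^-2/K.
Hence the no-feedback warming is ΔF/(4σT_e³) = -0.637 K.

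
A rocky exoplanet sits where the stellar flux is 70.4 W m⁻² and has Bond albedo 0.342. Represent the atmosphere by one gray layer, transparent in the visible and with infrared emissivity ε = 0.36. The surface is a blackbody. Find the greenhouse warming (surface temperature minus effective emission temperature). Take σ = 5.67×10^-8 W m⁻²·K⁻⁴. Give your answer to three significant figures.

6.08 K

The planet radiates to space at T_e = [S(1−α)/(4σ)]^(1/4) = 119.5 K.
Surface balance with a leaky layer gives σT_s⁴ = σT_e⁴·2/(2−ε), so T_s = T_e·[2/(2−0.36)]^(1/4) = 125.6 K.
Greenhouse warming: T_s − T_e = 6.081 K.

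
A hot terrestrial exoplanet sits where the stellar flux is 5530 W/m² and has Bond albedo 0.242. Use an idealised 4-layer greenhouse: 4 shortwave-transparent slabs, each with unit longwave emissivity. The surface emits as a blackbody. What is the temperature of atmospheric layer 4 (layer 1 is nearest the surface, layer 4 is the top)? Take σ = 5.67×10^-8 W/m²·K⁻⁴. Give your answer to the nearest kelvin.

369 K

The effective emission temperature is T_e = [S(1−α)/(4σ)]^¼ = 368.7 K.
Each opaque layer satisfies 2T_j⁴ = T_{j−1}⁴ + T_{j+1}⁴, giving T_k⁴ = (N+1−k)T_e⁴.
With k = 4: T_4 = (4+1−4)^¼·368.7 K = 368.7 K.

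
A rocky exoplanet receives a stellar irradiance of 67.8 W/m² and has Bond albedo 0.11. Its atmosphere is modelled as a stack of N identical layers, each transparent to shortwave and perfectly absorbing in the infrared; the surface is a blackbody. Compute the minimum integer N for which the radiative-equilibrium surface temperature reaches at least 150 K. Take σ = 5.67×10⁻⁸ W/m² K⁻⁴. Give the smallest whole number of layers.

Top-of-atmosphere balance: σT_e⁴ = S(1−α)/4 = 15.09 W/m² → T_e = 127.7 K.
Since T_s⁴ = (N+1)T_e⁴, we need N ≥ (T_s/T_e)⁴ − 1 = 0.903.
The minimum whole number is N = 1.

1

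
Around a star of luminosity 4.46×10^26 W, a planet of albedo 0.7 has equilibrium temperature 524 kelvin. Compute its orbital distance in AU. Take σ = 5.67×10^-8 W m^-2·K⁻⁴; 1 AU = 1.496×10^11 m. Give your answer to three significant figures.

Required flux: S = 4σT⁴/(1−α) = 57000 W m^-2.
From L = 4πd²S, d = √(4.46×10^26/(4π·57000)) = 2.495×10^10 m = 0.1668 AU.

0.167 AU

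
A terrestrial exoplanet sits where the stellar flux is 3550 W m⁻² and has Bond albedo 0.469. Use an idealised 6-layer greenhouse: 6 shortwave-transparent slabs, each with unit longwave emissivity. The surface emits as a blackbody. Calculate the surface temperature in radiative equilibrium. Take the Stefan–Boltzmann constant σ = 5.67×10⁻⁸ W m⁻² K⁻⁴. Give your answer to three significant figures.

491 K

The effective emission temperature is T_e = [S(1−α)/(4σ)]^¼ = 301.9 K.
With N = 6 opaque layers, T_s = (N+1)^(1/4)·T_e = 7^(1/4)·301.9 = 491.1 K.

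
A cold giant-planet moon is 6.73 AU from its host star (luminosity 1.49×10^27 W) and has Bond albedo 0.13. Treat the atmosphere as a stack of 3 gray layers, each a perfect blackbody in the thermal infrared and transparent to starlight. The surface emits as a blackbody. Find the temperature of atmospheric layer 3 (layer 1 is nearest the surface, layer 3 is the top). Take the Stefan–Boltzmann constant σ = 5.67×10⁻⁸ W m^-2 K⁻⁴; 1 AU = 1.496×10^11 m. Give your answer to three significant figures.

146 K

Orbital distance: d = 6.73 AU = 1.007×10^12 m.
Spreading L over a sphere of radius d: S = 1.49×10^27/(4π·1.01×10^12²) = 117.0 W m^-2.
Top-of-atmosphere balance: σT_e⁴ = S(1−α)/4 = 25.44 W m^-2 → T_e = 145.5 K.
In the N-layer model, layer k (counted from the surface) has T_k = (N+1−k)^(1/4)·T_e.
T_3 = (1)^(1/4)·145.5 = 145.5 K.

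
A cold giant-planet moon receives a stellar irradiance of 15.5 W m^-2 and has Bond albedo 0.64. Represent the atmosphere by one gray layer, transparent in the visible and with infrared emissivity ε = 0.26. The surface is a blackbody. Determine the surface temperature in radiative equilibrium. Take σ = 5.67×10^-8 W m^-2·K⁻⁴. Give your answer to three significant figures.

72.9 K

The planet radiates to space at T_e = [S(1−α)/(4σ)]^(1/4) = 70.43 K.
The surface balance (absorbed SW + ε·downward IR = σT_s⁴) with T_a⁴ = T_s⁴/2 reduces to T_s = T_e·[2/(2−ε)]^¼ = 72.92 K.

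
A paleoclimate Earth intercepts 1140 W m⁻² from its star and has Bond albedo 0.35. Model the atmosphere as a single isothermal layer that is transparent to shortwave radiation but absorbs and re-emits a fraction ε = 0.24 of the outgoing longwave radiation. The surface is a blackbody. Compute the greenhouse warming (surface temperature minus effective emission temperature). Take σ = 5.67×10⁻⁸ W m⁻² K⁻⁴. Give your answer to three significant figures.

At the top of the atmosphere, σT_e⁴ = S(1−α)/4 = 185.2 W m⁻², giving T_e = 239.1 K.
Surface balance with a leaky layer gives σT_s⁴ = σT_e⁴·2/(2−ε), so T_s = T_e·[2/(2−0.24)]^(1/4) = 246.8 K.
Greenhouse warming: T_s − T_e = 7.764 K.

7.76 K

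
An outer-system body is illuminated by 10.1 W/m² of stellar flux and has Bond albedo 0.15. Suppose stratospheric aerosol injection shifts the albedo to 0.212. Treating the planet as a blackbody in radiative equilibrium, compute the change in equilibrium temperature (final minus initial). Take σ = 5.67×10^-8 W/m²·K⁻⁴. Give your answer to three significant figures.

-1.47 K

Initial: T₁ = [S(1−0.15)/(4σ)]^(1/4) = 78.44 K.
Final:   T₂ = [S(1−0.212)/(4σ)]^(1/4) = 76.97 K.
Change: 76.97 − 78.44 = -1.471 K.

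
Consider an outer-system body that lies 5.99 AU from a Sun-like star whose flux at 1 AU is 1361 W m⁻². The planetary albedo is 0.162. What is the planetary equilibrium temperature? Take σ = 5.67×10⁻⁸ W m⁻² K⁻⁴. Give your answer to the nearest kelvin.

Irradiance scales as 1/d², so S = 1361 W m⁻² × (1/5.99)² = 37.93 W m⁻².
Averaging over the sphere, the absorbed flux is S(1−α)/4 = 7.947 W m⁻².
In equilibrium σT⁴ equals this, so T = 108.8 K.

109 K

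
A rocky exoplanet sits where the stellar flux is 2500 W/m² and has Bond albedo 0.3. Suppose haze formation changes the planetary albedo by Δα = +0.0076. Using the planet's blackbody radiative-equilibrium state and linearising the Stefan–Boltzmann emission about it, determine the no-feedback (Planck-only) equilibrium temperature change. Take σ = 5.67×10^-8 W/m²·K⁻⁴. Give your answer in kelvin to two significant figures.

Reference equilibrium: T_e = [S(1−α)/(4σ)]^(1/4) = 296.4 K.
The change in absorbed flux is Δ[S(1−α)/4] = −SΔα/4 = -4.750 W/m².
The Planck feedback parameter is 4σT_e³ = 5.905 W/m²/K.
Hence the no-feedback warming is ΔF/(4σT_e³) = -0.804 K.

-0.80 K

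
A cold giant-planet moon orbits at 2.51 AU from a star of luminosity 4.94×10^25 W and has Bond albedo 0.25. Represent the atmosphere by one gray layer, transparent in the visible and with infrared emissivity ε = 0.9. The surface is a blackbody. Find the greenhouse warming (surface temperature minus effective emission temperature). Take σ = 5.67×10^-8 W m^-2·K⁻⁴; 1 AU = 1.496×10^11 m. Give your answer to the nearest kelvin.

16 K

Orbital distance: d = 2.51 AU = 3.755×10^11 m.
S = L/(4πd²) = 27.88 W m^-2.
At the top of the atmosphere, σT_e⁴ = S(1−α)/4 = 5.228 W m^-2, giving T_e = 97.99 K.
For a single slab of emissivity ε, T_s⁴ = 2T_e⁴/(2−ε); thus T_s = 97.99·(1.818)^(1/4) = 113.8 K.
The atmosphere warms the surface by 15.80 K.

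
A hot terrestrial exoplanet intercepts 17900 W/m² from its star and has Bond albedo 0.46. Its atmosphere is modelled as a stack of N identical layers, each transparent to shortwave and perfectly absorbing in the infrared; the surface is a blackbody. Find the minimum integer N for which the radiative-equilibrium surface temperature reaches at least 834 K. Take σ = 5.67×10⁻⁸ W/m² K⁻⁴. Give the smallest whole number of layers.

OLR = S(1−α)/4 = 2416 W/m²; the top layer radiates at T_e = 454.4 K.
Since T_s⁴ = (N+1)T_e⁴, we need N ≥ (T_s/T_e)⁴ − 1 = 10.352.
So N ≥ 10.352; the smallest integer is N = 11.

11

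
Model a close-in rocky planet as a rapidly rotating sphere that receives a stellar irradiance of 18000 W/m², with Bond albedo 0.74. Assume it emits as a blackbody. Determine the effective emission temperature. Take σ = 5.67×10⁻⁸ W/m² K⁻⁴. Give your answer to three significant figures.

379 K

Averaging over the sphere, the absorbed flux is S(1−α)/4 = 1170 W/m².
In equilibrium σT⁴ equals this, so T = 379.0 K.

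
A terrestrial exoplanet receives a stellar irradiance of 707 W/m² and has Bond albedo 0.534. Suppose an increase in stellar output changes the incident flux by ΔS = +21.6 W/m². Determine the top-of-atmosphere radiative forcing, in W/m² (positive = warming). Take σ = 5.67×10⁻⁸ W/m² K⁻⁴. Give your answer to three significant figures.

2.52 W/m²

ΔF = Δ[S(1−α)]/4 = (1−0.534)·+21.6/4 = 2.516 W/m².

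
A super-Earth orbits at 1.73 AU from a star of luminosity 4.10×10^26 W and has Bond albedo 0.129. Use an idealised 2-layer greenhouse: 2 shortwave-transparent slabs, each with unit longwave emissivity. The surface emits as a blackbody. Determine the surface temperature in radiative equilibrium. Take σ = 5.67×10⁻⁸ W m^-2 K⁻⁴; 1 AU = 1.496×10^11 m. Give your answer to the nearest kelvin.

274 K

Orbital distance: d = 1.73 AU = 2.588×10^11 m.
S = L/(4πd²) = 487.1 W m^-2.
Top-of-atmosphere balance: σT_e⁴ = S(1−α)/4 = 106.1 W m^-2 → T_e = 208.0 K.
Layer-by-layer balance gives σT_s⁴ = (N+1)σT_e⁴, so T_s = 3^¼·208.0 = 273.7 K.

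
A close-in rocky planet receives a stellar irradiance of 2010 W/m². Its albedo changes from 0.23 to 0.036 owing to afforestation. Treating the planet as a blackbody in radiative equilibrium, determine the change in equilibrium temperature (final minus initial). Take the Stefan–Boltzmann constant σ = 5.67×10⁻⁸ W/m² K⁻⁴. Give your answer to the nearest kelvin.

With α = 0.23, T₁ = 287.4 K.
After:  T₂ = [2010·0.964/(4σ)]^(1/4) = 304.0 K.
ΔT = T₂ − T₁ = 16.61 K.

17 K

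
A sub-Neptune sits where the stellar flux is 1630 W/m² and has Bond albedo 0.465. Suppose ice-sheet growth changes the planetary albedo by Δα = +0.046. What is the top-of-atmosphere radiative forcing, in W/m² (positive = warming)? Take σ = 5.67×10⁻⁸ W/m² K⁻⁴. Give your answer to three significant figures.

TOA radiative forcing: ΔF = −S·Δα/4 = −1630·(+0.046)/4 = -18.75 W/m².

-18.7 W/m²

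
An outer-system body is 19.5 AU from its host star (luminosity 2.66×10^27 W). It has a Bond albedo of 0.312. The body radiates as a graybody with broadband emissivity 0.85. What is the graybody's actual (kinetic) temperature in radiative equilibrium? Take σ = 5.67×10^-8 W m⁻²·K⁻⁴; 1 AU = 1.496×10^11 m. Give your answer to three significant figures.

Orbital distance: d = 19.5 AU = 2.917×10^12 m.
Flux at the orbit: S = L/(4πd²) = 2.66×10^27/(4π·(2.92×10^12)²) = 24.87 W m⁻².
Absorbed flux (global mean): S(1−α)/4 = 24.87·0.688/4 = 4.278 W m⁻².
Radiative balance εσT⁴ = 4.278 gives T = [4.278/(0.85·σ)]^(1/4) = 97.07 K.

97.1 K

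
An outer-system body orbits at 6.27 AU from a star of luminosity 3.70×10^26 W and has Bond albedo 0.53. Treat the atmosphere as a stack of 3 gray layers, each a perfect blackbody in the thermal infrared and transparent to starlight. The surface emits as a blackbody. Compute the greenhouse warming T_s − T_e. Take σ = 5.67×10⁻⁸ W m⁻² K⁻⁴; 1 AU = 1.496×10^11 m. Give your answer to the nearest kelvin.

d = 6.27 × 1.496×10^11 m = 9.380×10^11 m.
Spreading L over a sphere of radius d: S = 3.70×10^26/(4π·9.38×10^11²) = 33.47 W m⁻².
Top-of-atmosphere balance: σT_e⁴ = S(1−α)/4 = 3.932 W m⁻² → T_e = 91.26 K.
T_s = (N+1)^(1/4)·T_e = 129.1 K.
So the greenhouse effect raises the surface by 129.1 − 91.26 = 37.80 K.

38 K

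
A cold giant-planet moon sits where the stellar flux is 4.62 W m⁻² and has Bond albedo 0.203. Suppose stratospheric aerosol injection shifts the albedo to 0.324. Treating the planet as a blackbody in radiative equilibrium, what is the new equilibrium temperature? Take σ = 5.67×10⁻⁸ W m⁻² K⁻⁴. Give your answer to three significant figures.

60.9 K

New equilibrium: T₂ = [(1−0.324)·4.620/(4σ)]^(1/4) = 60.92 K.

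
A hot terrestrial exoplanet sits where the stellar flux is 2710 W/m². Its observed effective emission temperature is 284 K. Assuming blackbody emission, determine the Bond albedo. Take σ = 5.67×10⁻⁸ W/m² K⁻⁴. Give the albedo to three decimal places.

0.456

Rearranging the radiative balance, α = 1 − 4σT⁴/S.
σT⁴ = 368.9 W/m², so 4σT⁴ = 1475 W/m².
Hence α = 1 − 1475/2710 = 0.4556.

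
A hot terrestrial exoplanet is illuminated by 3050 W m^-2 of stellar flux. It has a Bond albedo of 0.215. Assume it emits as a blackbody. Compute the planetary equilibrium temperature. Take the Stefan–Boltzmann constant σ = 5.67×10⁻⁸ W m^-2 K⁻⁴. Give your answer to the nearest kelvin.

321 kelvin

Absorbed flux (global mean): S(1−α)/4 = 3050·0.785/4 = 598.6 W m^-2.
Balancing against σT⁴: T = (598.6/5.67×10⁻⁸)^(1/4) = 320.5 K.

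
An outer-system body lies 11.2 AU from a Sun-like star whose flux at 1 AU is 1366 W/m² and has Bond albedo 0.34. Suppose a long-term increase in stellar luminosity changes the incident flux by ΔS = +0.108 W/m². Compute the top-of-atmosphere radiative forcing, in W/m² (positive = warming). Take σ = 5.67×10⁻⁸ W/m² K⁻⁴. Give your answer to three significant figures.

0.0178 W/m²

Irradiance scales as 1/d², so S = 1366 W/m² × (1/11.2)² = 10.89 W/m².
TOA radiative forcing: ΔF = (1−α)ΔS/4 = 0.66·(+0.108)/4 = 0.01782 W/m².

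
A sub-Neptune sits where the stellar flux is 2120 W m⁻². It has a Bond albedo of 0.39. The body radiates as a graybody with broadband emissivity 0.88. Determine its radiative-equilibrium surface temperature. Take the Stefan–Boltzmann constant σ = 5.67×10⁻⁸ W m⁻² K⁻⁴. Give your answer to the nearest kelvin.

284 kelvin

Averaging over the sphere, the absorbed flux is S(1−α)/4 = 323.3 W m⁻².
Equating to εσT⁴ with ε = 0.88: T = (323.3/0.88σ)^(1/4) = 283.7 K.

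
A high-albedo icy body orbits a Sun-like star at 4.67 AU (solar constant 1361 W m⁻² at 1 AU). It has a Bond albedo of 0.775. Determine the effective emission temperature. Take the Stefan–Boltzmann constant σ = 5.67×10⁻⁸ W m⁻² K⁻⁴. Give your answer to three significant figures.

88.7 K

Irradiance scales as 1/d², so S = 1361 W m⁻² × (1/4.67)² = 62.41 W m⁻².
The planet absorbs (1−α)S over its disc πR² and re-emits over 4πR², so the mean absorbed flux is (1−0.775)·62.41/4 = 3.510 W m⁻².
Balancing against σT⁴: T = (3.510/5.67×10⁻⁸)^(1/4) = 88.70 K.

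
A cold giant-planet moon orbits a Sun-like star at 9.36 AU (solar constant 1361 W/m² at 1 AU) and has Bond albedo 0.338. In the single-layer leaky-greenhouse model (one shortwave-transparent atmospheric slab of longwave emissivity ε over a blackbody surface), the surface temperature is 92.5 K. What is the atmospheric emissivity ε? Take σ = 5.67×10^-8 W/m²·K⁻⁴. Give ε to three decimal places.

Flux at the orbit: S = 1361/(9.36)² = 15.53 W/m².
First, T_e = [15.53·(1−0.338)/(4σ)]^(1/4) = 82.06 K.
T_s⁴ = T_e⁴·2/(2−ε) → ε = 2 − 2(T_e/T_s)⁴ = 2 − 2·(82.06/92.5)⁴ = 0.7612.

0.761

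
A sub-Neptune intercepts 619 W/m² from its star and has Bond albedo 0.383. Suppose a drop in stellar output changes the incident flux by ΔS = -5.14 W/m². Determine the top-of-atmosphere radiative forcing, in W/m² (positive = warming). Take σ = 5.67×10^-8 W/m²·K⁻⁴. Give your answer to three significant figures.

-0.793 W/m²

ΔF = Δ[S(1−α)]/4 = (1−0.383)·-5.14/4 = -0.7928 W/m².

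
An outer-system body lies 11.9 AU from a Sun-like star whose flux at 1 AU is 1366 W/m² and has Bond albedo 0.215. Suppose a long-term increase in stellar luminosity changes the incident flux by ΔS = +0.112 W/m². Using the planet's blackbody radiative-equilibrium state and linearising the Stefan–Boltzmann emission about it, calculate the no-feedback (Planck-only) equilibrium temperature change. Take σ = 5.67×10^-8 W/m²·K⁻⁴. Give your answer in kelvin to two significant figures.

By the inverse-square law, S = 1366/11.9² = 9.646 W/m².
Reference equilibrium: T_e = [S(1−α)/(4σ)]^(1/4) = 76.01 K.
TOA radiative forcing: ΔF = (1−α)ΔS/4 = 0.785·(+0.112)/4 = 0.02198 W/m².
Planck response: λ_P = 4σT_e³ = 4·5.67×10⁻⁸·(76.01)³ = 0.09962 W/m²/K.
ΔT₀ = ΔF/λ_P = 0.02198/0.09962 = 0.221 K.

0.22 kelvin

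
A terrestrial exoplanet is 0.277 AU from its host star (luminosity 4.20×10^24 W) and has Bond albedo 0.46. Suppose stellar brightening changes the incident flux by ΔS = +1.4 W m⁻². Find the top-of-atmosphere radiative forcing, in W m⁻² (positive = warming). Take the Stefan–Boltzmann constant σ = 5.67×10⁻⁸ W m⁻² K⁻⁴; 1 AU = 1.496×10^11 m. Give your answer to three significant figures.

0.189 W m⁻²

d = 0.277 × 1.496×10^11 m = 4.144×10^10 m.
S = L/(4πd²) = 194.6 W m⁻².
ΔF = Δ[S(1−α)]/4 = (1−0.46)·+1.4/4 = 0.1890 W m⁻².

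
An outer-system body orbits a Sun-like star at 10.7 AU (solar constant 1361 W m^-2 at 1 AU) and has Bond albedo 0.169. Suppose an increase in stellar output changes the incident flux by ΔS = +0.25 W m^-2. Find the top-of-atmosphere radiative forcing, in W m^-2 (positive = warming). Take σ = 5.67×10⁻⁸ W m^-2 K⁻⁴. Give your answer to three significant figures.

0.0519 W m^-2

Flux at the orbit: S = 1361/(10.7)² = 11.89 W m^-2.
Only a fraction (1−α) is absorbed and it's spread over 4πR², so ΔF = (1−α)ΔS/4 = 0.05194 W m^-2.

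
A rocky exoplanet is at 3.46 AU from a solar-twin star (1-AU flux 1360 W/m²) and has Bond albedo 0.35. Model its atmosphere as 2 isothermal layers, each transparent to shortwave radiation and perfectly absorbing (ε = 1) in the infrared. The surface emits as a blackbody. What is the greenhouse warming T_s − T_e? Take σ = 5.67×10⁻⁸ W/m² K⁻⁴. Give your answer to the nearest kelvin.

42 kelvin

Irradiance scales as 1/d², so S = 1360 W/m² × (1/3.46)² = 113.6 W/m².
OLR = S(1−α)/4 = 18.46 W/m²; the top layer radiates at T_e = 134.3 K.
Surface: T_s = (3)^¼·T_e = 176.8 K.
So the greenhouse effect raises the surface by 176.8 − 134.3 = 42.46 K.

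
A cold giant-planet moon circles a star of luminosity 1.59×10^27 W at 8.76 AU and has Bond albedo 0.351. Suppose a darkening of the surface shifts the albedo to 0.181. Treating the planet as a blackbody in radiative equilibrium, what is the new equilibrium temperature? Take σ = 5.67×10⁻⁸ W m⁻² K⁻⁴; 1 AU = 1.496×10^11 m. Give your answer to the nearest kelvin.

128 K

Orbital distance: d = 8.76 AU = 1.310×10^12 m.
Flux at the orbit: S = L/(4πd²) = 1.59×10^27/(4π·(1.31×10^12)²) = 73.67 W m⁻².
T₂ = [S(1−α₂)/(4σ)]^(1/4) = [73.67·0.819/(4σ)]^(1/4) = 127.7 K.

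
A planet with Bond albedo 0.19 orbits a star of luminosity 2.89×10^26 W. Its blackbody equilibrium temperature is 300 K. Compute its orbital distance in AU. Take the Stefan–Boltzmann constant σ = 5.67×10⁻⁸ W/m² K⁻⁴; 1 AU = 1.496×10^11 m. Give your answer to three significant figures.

0.673 AU

Required flux: S = 4σT⁴/(1−α) = 2268 W/m².
Then d = [L/(4πS)]^(1/2) = 1.007×10^11 m, i.e. 0.6731 AU.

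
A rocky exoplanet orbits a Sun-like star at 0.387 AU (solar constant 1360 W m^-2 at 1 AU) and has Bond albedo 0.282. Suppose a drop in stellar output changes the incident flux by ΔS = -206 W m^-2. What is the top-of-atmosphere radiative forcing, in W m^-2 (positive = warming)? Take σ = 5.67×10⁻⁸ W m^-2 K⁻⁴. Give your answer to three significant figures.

Flux at the orbit: S = 1360/(0.387)² = 9081 W m^-2.
TOA radiative forcing: ΔF = (1−α)ΔS/4 = 0.718·(-206)/4 = -36.98 W m^-2.

-37.0 W m^-2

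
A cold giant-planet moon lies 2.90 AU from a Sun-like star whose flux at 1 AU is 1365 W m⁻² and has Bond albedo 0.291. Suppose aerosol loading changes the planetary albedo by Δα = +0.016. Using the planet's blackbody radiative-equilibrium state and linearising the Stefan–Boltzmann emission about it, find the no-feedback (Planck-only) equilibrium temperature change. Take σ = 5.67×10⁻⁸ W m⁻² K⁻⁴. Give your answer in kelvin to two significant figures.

-0.85 kelvin

Irradiance scales as 1/d², so S = 1365 W m⁻² × (1/2.90)² = 162.3 W m⁻².
Unperturbed T_e = [162.3·(1−0.291)/(4σ)]^¼ = 150.1 K.
TOA radiative forcing: ΔF = −S·Δα/4 = −162.3·(+0.016)/4 = -0.6492 W m⁻².
Linearising σT⁴ gives d(σT⁴)/dT = 4σT_e³ = 0.7667 W m⁻² per K.
So ΔT₀ = -0.6492/0.7667 = -0.847 K.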